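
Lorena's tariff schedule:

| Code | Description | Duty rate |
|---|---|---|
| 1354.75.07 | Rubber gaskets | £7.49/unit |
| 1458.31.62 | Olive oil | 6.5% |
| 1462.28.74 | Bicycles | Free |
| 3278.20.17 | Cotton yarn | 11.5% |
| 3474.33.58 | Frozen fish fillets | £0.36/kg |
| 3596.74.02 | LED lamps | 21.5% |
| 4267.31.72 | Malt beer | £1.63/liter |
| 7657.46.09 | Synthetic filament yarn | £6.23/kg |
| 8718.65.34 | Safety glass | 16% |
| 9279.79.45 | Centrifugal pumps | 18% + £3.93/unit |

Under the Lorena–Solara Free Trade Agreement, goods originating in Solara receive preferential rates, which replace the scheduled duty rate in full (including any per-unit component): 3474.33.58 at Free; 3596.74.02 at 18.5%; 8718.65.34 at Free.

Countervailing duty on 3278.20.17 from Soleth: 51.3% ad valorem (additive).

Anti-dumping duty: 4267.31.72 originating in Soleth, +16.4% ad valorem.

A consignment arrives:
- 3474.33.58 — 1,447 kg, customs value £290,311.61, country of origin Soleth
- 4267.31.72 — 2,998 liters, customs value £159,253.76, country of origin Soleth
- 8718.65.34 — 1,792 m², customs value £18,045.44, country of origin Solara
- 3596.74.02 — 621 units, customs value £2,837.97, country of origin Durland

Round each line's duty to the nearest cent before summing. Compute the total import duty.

Line 1 (3474.33.58, Soleth, 1,447 kg, £290,311.61):
Base rate for 3474.33.58 is £0.36/kg.
3474.33.58 has an FTA preferential rate, but origin Soleth is not Solara; base rate stands.
Duty = 1,447 × £0.36 = £520.92.
Line 2 (4267.31.72, Soleth, 2,998 liters, £159,253.76):
Base rate for 4267.31.72 is £1.63/liter.
Additional duty on 4267.31.72 from Soleth: +16.4% ad valorem. Applied ad valorem rate = 16.4%.
Duty = £159,253.76 × 16.4% + 2,998 × £1.63 = £31,004.36.
Line 3 (8718.65.34, Solara, 1,792 m², £18,045.44):
Base rate for 8718.65.34 is 16%.
Origin Solara qualifies under the Lorena–Solara agreement and 8718.65.34 is covered: preferential rate Free applies instead.
Duty = £18,045.44 × 0% = £0.00.
Line 4 (3596.74.02, Durland, 621 units, £2,837.97):
Base rate for 3596.74.02 is 21.5%.
3596.74.02 has an FTA preferential rate, but origin Durland is not Solara; base rate stands.
Duty = £2,837.97 × 21.5% = £610.16.
Total = £520.92 + £31,004.36 + £0.00 + £610.16 = £32,135.44.

£32,135.44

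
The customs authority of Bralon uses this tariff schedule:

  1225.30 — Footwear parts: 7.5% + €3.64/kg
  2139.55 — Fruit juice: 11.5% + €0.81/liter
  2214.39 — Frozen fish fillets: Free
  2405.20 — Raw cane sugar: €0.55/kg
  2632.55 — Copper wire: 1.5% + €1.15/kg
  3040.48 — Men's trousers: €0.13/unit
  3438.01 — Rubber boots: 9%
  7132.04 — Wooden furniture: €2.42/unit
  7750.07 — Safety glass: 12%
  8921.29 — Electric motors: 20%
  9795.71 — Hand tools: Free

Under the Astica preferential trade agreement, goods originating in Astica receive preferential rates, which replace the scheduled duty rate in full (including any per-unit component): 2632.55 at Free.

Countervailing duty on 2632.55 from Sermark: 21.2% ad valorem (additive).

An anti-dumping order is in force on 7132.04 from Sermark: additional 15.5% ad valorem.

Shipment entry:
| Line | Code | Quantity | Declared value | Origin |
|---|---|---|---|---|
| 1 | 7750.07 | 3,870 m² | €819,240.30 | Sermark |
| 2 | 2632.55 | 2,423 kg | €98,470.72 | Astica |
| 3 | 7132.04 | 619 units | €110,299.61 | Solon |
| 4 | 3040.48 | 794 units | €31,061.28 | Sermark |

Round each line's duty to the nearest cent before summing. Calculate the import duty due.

Line 1 (7750.07, Sermark, 3,870 m², €819,240.30):
Base rate for 7750.07 is 12%.
Duty = €819,240.30 × 12% = €98,308.84.
Line 2 (2632.55, Astica, 2,423 kg, €98,470.72):
Base rate for 2632.55 is 1.5% + €1.15/kg.
Origin Astica qualifies under the Bralon–Astica agreement and 2632.55 is covered: preferential rate Free applies instead.
The additional-duty order on 2632.55 targets Sermark, not Astica; it does not apply.
Duty = €98,470.72 × 0% = €0.00.
Line 3 (7132.04, Solon, 619 units, €110,299.61):
Base rate for 7132.04 is €2.42/unit.
The additional-duty order on 7132.04 targets Sermark, not Solon; it does not apply.
Duty = 619 × €2.42 = €1,497.98.
Line 4 (3040.48, Sermark, 794 units, €31,061.28):
Base rate for 3040.48 is €0.13/unit.
Duty = 794 × €0.13 = €103.22.
Total = €98,308.84 + €0.00 + €1,497.98 + €103.22 = €99,910.04.

€99,910.04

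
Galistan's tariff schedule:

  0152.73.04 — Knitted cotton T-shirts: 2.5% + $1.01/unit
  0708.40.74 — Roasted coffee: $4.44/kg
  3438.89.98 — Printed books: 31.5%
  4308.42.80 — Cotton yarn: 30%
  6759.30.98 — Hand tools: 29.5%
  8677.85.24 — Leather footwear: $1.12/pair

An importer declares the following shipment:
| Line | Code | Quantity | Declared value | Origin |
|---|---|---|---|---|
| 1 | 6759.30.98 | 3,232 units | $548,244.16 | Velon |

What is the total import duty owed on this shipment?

Line 1 (6759.30.98, Velon, 3,232 units, $548,244.16):
Base rate for 6759.30.98 is 29.5%.
Duty = $548,244.16 × 29.5% = $161,732.03.

$161,732.03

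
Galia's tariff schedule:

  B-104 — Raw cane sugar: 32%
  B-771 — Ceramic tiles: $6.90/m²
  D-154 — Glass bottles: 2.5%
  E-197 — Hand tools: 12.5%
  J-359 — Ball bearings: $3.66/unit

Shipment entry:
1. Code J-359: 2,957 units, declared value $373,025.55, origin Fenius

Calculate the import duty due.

$10,822.62

Line 1 (J-359, Fenius, 2,957 units, $373,025.55):
Base rate for J-359 is $3.66/unit.
Duty = 2,957 × $3.66 = $10,822.62.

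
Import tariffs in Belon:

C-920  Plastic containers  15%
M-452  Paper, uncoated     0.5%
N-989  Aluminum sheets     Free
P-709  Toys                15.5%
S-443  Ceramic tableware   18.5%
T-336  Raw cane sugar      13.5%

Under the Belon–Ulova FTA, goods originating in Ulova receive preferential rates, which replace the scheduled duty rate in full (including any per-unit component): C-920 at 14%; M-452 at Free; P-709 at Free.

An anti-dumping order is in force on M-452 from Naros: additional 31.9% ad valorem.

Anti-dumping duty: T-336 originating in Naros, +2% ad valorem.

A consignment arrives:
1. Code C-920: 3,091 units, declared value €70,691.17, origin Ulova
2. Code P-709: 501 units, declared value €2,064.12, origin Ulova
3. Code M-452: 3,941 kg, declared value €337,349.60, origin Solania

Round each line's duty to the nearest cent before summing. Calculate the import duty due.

Line 1 (C-920, Ulova, 3,091 units, €70,691.17):
Base rate for C-920 is 15%.
Origin Ulova qualifies under the Belon–Ulova agreement and C-920 is covered: preferential rate 14% applies instead.
Duty = €70,691.17 × 14% = €9,896.76.
Line 2 (P-709, Ulova, 501 units, €2,064.12):
Base rate for P-709 is 15.5%.
Origin Ulova qualifies under the Belon–Ulova agreement and P-709 is covered: preferential rate Free applies instead.
Duty = €2,064.12 × 0% = €0.00.
Line 3 (M-452, Solania, 3,941 kg, €337,349.60):
Base rate for M-452 is 0.5%.
M-452 has an FTA preferential rate, but origin Solania is not Ulova; base rate stands.
The additional-duty order on M-452 targets Naros, not Solania; it does not apply.
Duty = €337,349.60 × 0.5% = €1,686.75.
Total = €9,896.76 + €0.00 + €1,686.75 = €11,583.51.

€11,583.51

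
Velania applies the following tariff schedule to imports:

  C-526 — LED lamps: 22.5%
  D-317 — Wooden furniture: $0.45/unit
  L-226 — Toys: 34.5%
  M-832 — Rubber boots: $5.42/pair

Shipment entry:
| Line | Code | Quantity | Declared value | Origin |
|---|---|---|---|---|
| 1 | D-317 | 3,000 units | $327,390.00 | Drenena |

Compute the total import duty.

Line 1 (D-317, Drenena, 3,000 units, $327,390.00):
Base rate for D-317 is $0.45/unit.
Duty = 3,000 × $0.45 = $1,350.00.

$1,350.00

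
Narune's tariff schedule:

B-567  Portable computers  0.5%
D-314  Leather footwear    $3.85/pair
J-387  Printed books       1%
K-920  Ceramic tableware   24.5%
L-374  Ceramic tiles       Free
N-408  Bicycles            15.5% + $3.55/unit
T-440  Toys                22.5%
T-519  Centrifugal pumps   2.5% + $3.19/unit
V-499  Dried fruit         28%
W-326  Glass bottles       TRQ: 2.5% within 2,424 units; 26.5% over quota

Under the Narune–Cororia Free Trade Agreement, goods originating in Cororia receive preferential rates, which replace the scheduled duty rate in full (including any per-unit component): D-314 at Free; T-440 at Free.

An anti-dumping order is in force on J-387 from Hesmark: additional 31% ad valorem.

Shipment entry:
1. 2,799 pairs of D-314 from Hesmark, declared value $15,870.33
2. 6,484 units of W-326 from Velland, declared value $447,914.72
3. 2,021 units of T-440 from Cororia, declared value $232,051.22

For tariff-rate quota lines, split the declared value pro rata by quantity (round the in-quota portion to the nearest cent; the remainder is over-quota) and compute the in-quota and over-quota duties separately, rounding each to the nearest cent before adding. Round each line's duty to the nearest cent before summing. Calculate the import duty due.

Line 1 (D-314, Hesmark, 2,799 pairs, $15,870.33):
Base rate for D-314 is $3.85/pair.
D-314 has an FTA preferential rate, but origin Hesmark is not Cororia; base rate stands.
Duty = 2,799 × $3.85 = $10,776.15.
Line 2 (W-326, Velland, 6,484 units, $447,914.72):
Code W-326 is under a tariff-rate quota (threshold 2,424 units). In-quota: 2,424 units at 2.5%; over-quota: 4,060 units at 26.5%.
Pro-rata value split: in-quota = $447,914.72 × 2,424/6,484 = $167,449.92; over-quota = $447,914.72 − $167,449.92 = $280,464.80.
In-quota duty = $167,449.92 × 2.5% = $4,186.25. Over-quota duty = $280,464.80 × 26.5% = $74,323.17.
Line duty = $4,186.25 + $74,323.17 = $78,509.42.
Line 3 (T-440, Cororia, 2,021 units, $232,051.22):
Base rate for T-440 is 22.5%.
Origin Cororia qualifies under the Narune–Cororia agreement and T-440 is covered: preferential rate Free applies instead.
Duty = $232,051.22 × 0% = $0.00.
Total = $10,776.15 + $78,509.42 + $0.00 = $89,285.57.

$89,285.57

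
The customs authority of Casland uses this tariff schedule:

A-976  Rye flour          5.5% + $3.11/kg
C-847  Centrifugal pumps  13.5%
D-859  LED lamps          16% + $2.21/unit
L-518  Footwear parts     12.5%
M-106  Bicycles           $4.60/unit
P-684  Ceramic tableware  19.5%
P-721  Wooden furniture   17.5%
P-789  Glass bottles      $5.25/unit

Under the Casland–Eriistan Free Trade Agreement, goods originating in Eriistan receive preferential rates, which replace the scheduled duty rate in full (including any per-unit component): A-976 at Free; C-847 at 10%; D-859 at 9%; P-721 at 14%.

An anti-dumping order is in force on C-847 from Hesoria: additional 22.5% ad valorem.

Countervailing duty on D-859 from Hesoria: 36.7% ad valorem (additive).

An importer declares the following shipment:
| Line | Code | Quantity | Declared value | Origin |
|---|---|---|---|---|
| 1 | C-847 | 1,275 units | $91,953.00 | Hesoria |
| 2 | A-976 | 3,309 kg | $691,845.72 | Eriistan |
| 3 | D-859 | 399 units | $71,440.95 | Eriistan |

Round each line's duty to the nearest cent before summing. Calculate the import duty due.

Line 1 (C-847, Hesoria, 1,275 units, $91,953.00):
Base rate for C-847 is 13.5%.
C-847 has an FTA preferential rate, but origin Hesoria is not Eriistan; base rate stands.
Additional duty on C-847 from Hesoria: +22.5%. Applied ad valorem rate: 13.5% + 22.5% = 36%.
Duty = $91,953.00 × 36% = $33,103.08.
Line 2 (A-976, Eriistan, 3,309 kg, $691,845.72):
Base rate for A-976 is 5.5% + $3.11/kg.
Origin Eriistan qualifies under the Casland–Eriistan agreement and A-976 is covered: preferential rate Free applies instead.
Duty = $691,845.72 × 0% = $0.00.
Line 3 (D-859, Eriistan, 399 units, $71,440.95):
Base rate for D-859 is 16% + $2.21/unit.
Origin Eriistan qualifies under the Casland–Eriistan agreement and D-859 is covered: preferential rate 9% applies instead.
The additional-duty order on D-859 targets Hesoria, not Eriistan; it does not apply.
Duty = $71,440.95 × 9% = $6,429.69.
Total = $33,103.08 + $0.00 + $6,429.69 = $39,532.77.

$39,532.77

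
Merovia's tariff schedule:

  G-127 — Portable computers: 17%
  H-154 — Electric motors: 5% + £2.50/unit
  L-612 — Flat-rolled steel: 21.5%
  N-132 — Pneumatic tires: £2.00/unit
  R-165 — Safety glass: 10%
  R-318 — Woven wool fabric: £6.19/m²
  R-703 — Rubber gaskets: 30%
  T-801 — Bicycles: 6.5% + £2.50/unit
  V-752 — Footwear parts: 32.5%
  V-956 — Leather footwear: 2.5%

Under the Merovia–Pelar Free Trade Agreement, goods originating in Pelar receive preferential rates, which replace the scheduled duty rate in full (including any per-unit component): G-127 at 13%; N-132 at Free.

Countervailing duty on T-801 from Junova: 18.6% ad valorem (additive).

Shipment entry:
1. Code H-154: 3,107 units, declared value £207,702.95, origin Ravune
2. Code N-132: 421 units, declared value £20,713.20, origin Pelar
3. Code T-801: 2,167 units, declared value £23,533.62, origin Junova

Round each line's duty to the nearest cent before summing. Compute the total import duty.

£29,477.09

Line 1 (H-154, Ravune, 3,107 units, £207,702.95):
Base rate for H-154 is 5% + £2.50/unit.
Duty = £207,702.95 × 5% + 3,107 × £2.50 = £18,152.65.
Line 2 (N-132, Pelar, 421 units, £20,713.20):
Base rate for N-132 is £2.00/unit.
Origin Pelar qualifies under the Merovia–Pelar agreement and N-132 is covered: preferential rate Free applies instead.
Duty = £20,713.20 × 0% = £0.00.
Line 3 (T-801, Junova, 2,167 units, £23,533.62):
Base rate for T-801 is 6.5% + £2.50/unit.
Additional duty on T-801 from Junova: +18.6%. Applied ad valorem rate: 6.5% + 18.6% = 25.1%.
Duty = £23,533.62 × 25.1% + 2,167 × £2.50 = £11,324.44.
Total = £18,152.65 + £0.00 + £11,324.44 = £29,477.09.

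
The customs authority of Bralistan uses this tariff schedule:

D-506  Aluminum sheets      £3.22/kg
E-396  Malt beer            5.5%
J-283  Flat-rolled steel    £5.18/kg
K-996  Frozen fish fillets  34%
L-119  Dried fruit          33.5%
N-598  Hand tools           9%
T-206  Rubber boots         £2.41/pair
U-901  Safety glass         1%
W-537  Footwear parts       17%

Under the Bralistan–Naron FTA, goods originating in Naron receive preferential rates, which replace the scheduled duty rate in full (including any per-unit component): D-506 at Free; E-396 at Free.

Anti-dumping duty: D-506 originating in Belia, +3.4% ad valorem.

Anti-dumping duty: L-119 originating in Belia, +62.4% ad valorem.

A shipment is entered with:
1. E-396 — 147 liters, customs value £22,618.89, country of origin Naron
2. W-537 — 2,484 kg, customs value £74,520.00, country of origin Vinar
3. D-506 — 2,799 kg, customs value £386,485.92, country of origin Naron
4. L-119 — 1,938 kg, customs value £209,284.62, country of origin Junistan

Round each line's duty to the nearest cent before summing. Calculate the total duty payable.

£82,778.75

Line 1 (E-396, Naron, 147 liters, £22,618.89):
Base rate for E-396 is 5.5%.
Origin Naron qualifies under the Bralistan–Naron agreement and E-396 is covered: preferential rate Free applies instead.
Duty = £22,618.89 × 0% = £0.00.
Line 2 (W-537, Vinar, 2,484 kg, £74,520.00):
Base rate for W-537 is 17%.
Duty = £74,520.00 × 17% = £12,668.40.
Line 3 (D-506, Naron, 2,799 kg, £386,485.92):
Base rate for D-506 is £3.22/kg.
Origin Naron qualifies under the Bralistan–Naron agreement and D-506 is covered: preferential rate Free applies instead.
The additional-duty order on D-506 targets Belia, not Naron; it does not apply.
Duty = £386,485.92 × 0% = £0.00.
Line 4 (L-119, Junistan, 1,938 kg, £209,284.62):
Base rate for L-119 is 33.5%.
The additional-duty order on L-119 targets Belia, not Junistan; it does not apply.
Duty = £209,284.62 × 33.5% = £70,110.35.
Total = £0.00 + £12,668.40 + £0.00 + £70,110.35 = £82,778.75.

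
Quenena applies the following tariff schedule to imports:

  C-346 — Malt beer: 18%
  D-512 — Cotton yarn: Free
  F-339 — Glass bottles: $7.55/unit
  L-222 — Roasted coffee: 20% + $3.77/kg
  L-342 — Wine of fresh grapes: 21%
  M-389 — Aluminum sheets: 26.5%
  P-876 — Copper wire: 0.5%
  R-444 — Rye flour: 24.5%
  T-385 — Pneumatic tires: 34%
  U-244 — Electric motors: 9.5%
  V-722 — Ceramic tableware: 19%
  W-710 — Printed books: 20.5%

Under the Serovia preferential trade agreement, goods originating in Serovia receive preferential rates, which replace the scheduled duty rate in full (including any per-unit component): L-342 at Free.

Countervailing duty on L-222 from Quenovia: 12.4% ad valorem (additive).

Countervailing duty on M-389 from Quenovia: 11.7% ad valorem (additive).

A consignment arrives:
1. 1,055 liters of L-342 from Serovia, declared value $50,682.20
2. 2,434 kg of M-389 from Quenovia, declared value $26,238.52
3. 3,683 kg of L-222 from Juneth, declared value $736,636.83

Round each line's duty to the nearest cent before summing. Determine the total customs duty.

$171,235.39

Line 1 (L-342, Serovia, 1,055 liters, $50,682.20):
Base rate for L-342 is 21%.
Origin Serovia qualifies under the Quenena–Serovia agreement and L-342 is covered: preferential rate Free applies instead.
Duty = $50,682.20 × 0% = $0.00.
Line 2 (M-389, Quenovia, 2,434 kg, $26,238.52):
Base rate for M-389 is 26.5%.
Additional duty on M-389 from Quenovia: +11.7%. Applied ad valorem rate: 26.5% + 11.7% = 38.2%.
Duty = $26,238.52 × 38.2% = $10,023.11.
Line 3 (L-222, Juneth, 3,683 kg, $736,636.83):
Base rate for L-222 is 20% + $3.77/kg.
The additional-duty order on L-222 targets Quenovia, not Juneth; it does not apply.
Duty = $736,636.83 × 20% + 3,683 × $3.77 = $161,212.28.
Total = $0.00 + $10,023.11 + $161,212.28 = $171,235.39.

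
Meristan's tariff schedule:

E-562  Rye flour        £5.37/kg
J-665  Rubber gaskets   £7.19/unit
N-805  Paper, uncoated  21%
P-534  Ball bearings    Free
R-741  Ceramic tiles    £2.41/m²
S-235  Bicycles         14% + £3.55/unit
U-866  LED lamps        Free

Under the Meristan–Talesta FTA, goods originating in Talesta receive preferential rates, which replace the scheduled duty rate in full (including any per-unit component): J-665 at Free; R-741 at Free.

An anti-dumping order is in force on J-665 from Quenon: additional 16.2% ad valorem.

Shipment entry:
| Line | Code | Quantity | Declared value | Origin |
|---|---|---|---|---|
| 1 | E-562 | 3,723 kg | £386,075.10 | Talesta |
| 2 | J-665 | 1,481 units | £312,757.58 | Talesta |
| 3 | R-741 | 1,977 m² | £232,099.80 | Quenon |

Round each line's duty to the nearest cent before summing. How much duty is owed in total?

£24,757.08

Line 1 (E-562, Talesta, 3,723 kg, £386,075.10):
Base rate for E-562 is £5.37/kg.
Origin Talesta is the FTA partner but E-562 is not on the preference list; base rate stands.
Duty = 3,723 × £5.37 = £19,992.51.
Line 2 (J-665, Talesta, 1,481 units, £312,757.58):
Base rate for J-665 is £7.19/unit.
Origin Talesta qualifies under the Meristan–Talesta agreement and J-665 is covered: preferential rate Free applies instead.
The additional-duty order on J-665 targets Quenon, not Talesta; it does not apply.
Duty = £312,757.58 × 0% = £0.00.
Line 3 (R-741, Quenon, 1,977 m², £232,099.80):
Base rate for R-741 is £2.41/m².
R-741 has an FTA preferential rate, but origin Quenon is not Talesta; base rate stands.
Duty = 1,977 × £2.41 = £4,764.57.
Total = £19,992.51 + £0.00 + £4,764.57 = £24,757.08.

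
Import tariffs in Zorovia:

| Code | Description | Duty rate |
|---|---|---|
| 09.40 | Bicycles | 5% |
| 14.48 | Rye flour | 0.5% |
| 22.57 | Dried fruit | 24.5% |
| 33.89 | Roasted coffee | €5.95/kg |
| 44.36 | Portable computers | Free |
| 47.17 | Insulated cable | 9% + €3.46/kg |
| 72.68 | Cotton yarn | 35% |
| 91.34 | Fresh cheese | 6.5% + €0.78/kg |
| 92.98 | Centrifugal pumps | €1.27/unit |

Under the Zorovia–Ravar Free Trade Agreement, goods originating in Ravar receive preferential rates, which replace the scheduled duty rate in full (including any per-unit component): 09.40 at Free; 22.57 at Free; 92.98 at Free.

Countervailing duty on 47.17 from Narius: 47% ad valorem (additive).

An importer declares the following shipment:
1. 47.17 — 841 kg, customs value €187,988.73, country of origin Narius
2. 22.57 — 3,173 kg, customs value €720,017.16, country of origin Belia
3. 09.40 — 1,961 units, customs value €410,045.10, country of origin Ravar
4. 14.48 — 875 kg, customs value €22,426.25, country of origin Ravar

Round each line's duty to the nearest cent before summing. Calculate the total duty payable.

Line 1 (47.17, Narius, 841 kg, €187,988.73):
Base rate for 47.17 is 9% + €3.46/kg.
Additional duty on 47.17 from Narius: +47%. Applied ad valorem rate: 9% + 47% = 56%.
Duty = €187,988.73 × 56% + 841 × €3.46 = €108,183.55.
Line 2 (22.57, Belia, 3,173 kg, €720,017.16):
Base rate for 22.57 is 24.5%.
22.57 has an FTA preferential rate, but origin Belia is not Ravar; base rate stands.
Duty = €720,017.16 × 24.5% = €176,404.20.
Line 3 (09.40, Ravar, 1,961 units, €410,045.10):
Base rate for 09.40 is 5%.
Origin Ravar qualifies under the Zorovia–Ravar agreement and 09.40 is covered: preferential rate Free applies instead.
Duty = €410,045.10 × 0% = €0.00.
Line 4 (14.48, Ravar, 875 kg, €22,426.25):
Base rate for 14.48 is 0.5%.
Origin Ravar is the FTA partner but 14.48 is not on the preference list; base rate stands.
Duty = €22,426.25 × 0.5% = €112.13.
Total = €108,183.55 + €176,404.20 + €0.00 + €112.13 = €284,699.88.

€284,699.88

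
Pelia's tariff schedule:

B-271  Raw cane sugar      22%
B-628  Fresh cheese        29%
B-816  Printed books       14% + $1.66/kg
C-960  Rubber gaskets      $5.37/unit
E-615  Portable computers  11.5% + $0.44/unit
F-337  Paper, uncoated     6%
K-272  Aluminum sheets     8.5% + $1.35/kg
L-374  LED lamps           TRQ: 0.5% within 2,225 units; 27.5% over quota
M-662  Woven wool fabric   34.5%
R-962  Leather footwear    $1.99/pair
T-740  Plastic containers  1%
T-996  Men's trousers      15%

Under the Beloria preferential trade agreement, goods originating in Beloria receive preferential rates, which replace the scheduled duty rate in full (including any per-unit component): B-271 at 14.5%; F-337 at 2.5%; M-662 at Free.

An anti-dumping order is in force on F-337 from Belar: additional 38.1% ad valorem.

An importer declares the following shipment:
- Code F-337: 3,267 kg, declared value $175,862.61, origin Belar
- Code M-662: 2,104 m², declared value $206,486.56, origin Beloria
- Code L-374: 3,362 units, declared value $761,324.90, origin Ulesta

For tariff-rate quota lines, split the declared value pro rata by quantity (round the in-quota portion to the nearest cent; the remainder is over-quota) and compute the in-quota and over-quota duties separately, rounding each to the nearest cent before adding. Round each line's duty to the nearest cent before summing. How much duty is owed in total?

$150,879.92

Line 1 (F-337, Belar, 3,267 kg, $175,862.61):
Base rate for F-337 is 6%.
F-337 has an FTA preferential rate, but origin Belar is not Beloria; base rate stands.
Additional duty on F-337 from Belar: +38.1%. Applied ad valorem rate: 6% + 38.1% = 44.1%.
Duty = $175,862.61 × 44.1% = $77,555.41.
Line 2 (M-662, Beloria, 2,104 m², $206,486.56):
Base rate for M-662 is 34.5%.
Origin Beloria qualifies under the Pelia–Beloria agreement and M-662 is covered: preferential rate Free applies instead.
Duty = $206,486.56 × 0% = $0.00.
Line 3 (L-374, Ulesta, 3,362 units, $761,324.90):
Code L-374 is under a tariff-rate quota (threshold 2,225 units). In-quota: 2,225 units at 0.5%; over-quota: 1,137 units at 27.5%.
Pro-rata value split: in-quota = $761,324.90 × 2,225/3,362 = $503,851.25; over-quota = $761,324.90 − $503,851.25 = $257,473.65.
In-quota duty = $503,851.25 × 0.5% = $2,519.26. Over-quota duty = $257,473.65 × 27.5% = $70,805.25.
Line duty = $2,519.26 + $70,805.25 = $73,324.51.
Total = $77,555.41 + $0.00 + $73,324.51 = $150,879.92.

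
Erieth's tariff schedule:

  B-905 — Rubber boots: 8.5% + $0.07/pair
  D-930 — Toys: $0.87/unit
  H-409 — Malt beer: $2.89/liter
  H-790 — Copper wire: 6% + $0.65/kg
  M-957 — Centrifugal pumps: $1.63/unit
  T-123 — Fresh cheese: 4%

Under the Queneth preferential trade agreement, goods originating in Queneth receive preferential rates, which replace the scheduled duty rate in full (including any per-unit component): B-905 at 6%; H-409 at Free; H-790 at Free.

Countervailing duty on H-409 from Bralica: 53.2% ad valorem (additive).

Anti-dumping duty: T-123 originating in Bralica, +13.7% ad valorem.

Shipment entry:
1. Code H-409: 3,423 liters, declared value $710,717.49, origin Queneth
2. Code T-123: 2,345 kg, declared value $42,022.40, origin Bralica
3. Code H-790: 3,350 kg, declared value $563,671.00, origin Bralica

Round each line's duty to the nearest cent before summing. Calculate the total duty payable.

Line 1 (H-409, Queneth, 3,423 liters, $710,717.49):
Base rate for H-409 is $2.89/liter.
Origin Queneth qualifies under the Erieth–Queneth agreement and H-409 is covered: preferential rate Free applies instead.
The additional-duty order on H-409 targets Bralica, not Queneth; it does not apply.
Duty = $710,717.49 × 0% = $0.00.
Line 2 (T-123, Bralica, 2,345 kg, $42,022.40):
Base rate for T-123 is 4%.
Additional duty on T-123 from Bralica: +13.7%. Applied ad valorem rate: 4% + 13.7% = 17.7%.
Duty = $42,022.40 × 17.7% = $7,437.96.
Line 3 (H-790, Bralica, 3,350 kg, $563,671.00):
Base rate for H-790 is 6% + $0.65/kg.
H-790 has an FTA preferential rate, but origin Bralica is not Queneth; base rate stands.
Duty = $563,671.00 × 6% + 3,350 × $0.65 = $35,997.76.
Total = $0.00 + $7,437.96 + $35,997.76 = $43,435.72.

$43,435.72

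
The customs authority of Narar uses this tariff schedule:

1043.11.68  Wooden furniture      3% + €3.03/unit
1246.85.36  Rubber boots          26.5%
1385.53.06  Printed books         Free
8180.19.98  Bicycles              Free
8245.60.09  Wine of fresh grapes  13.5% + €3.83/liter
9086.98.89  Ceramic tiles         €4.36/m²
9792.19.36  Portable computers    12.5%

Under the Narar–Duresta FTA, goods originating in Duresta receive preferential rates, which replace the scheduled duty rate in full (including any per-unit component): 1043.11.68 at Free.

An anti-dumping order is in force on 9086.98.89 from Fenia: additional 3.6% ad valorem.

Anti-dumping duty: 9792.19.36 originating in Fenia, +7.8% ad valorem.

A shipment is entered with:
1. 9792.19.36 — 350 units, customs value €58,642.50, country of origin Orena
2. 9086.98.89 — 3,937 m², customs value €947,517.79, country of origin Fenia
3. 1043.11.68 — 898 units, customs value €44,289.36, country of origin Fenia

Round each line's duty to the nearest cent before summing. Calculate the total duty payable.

€62,655.89

Line 1 (9792.19.36, Orena, 350 units, €58,642.50):
Base rate for 9792.19.36 is 12.5%.
The additional-duty order on 9792.19.36 targets Fenia, not Orena; it does not apply.
Duty = €58,642.50 × 12.5% = €7,330.31.
Line 2 (9086.98.89, Fenia, 3,937 m², €947,517.79):
Base rate for 9086.98.89 is €4.36/m².
Additional duty on 9086.98.89 from Fenia: +3.6% ad valorem. Applied ad valorem rate = 3.6%.
Duty = €947,517.79 × 3.6% + 3,937 × €4.36 = €51,275.96.
Line 3 (1043.11.68, Fenia, 898 units, €44,289.36):
Base rate for 1043.11.68 is 3% + €3.03/unit.
1043.11.68 has an FTA preferential rate, but origin Fenia is not Duresta; base rate stands.
Duty = €44,289.36 × 3% + 898 × €3.03 = €4,049.62.
Total = €7,330.31 + €51,275.96 + €4,049.62 = €62,655.89.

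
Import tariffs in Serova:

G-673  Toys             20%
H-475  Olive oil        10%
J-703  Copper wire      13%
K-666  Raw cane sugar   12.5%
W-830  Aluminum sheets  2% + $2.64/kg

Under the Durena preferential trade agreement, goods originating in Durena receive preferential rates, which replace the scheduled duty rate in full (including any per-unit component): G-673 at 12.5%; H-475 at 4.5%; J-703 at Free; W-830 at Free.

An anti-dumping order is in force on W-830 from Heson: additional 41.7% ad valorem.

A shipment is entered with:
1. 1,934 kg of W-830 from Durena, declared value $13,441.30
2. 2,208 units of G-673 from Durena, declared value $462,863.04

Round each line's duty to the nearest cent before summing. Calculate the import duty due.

Line 1 (W-830, Durena, 1,934 kg, $13,441.30):
Base rate for W-830 is 2% + $2.64/kg.
Origin Durena qualifies under the Serova–Durena agreement and W-830 is covered: preferential rate Free applies instead.
The additional-duty order on W-830 targets Heson, not Durena; it does not apply.
Duty = $13,441.30 × 0% = $0.00.
Line 2 (G-673, Durena, 2,208 units, $462,863.04):
Base rate for G-673 is 20%.
Origin Durena qualifies under the Serova–Durena agreement and G-673 is covered: preferential rate 12.5% applies instead.
Duty = $462,863.04 × 12.5% = $57,857.88.
Total = $0.00 + $57,857.88 = $57,857.88.

$57,857.88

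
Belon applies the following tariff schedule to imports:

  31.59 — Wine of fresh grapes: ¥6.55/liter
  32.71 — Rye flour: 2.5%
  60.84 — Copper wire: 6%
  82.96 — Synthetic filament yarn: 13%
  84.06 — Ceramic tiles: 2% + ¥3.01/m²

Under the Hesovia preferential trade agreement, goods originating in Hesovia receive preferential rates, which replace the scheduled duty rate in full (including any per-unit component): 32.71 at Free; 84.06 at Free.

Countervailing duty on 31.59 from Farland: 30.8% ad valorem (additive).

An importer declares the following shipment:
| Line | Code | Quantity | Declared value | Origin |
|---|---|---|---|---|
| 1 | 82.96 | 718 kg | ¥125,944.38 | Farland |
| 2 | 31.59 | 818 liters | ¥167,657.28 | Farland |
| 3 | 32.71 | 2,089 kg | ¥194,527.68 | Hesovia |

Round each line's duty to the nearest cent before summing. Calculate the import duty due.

¥73,369.11

Line 1 (82.96, Farland, 718 kg, ¥125,944.38):
Base rate for 82.96 is 13%.
Duty = ¥125,944.38 × 13% = ¥16,372.77.
Line 2 (31.59, Farland, 818 liters, ¥167,657.28):
Base rate for 31.59 is ¥6.55/liter.
Additional duty on 31.59 from Farland: +30.8% ad valorem. Applied ad valorem rate = 30.8%.
Duty = ¥167,657.28 × 30.8% + 818 × ¥6.55 = ¥56,996.34.
Line 3 (32.71, Hesovia, 2,089 kg, ¥194,527.68):
Base rate for 32.71 is 2.5%.
Origin Hesovia qualifies under the Belon–Hesovia agreement and 32.71 is covered: preferential rate Free applies instead.
Duty = ¥194,527.68 × 0% = ¥0.00.
Total = ¥16,372.77 + ¥56,996.34 + ¥0.00 = ¥73,369.11.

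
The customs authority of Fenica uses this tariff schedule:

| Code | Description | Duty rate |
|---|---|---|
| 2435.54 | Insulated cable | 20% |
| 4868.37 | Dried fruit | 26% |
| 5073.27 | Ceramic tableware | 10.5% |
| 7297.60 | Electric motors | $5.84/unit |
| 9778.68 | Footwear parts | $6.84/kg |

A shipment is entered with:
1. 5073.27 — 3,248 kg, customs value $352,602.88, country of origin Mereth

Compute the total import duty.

Line 1 (5073.27, Mereth, 3,248 kg, $352,602.88):
Base rate for 5073.27 is 10.5%.
Duty = $352,602.88 × 10.5% = $37,023.30.

$37,023.30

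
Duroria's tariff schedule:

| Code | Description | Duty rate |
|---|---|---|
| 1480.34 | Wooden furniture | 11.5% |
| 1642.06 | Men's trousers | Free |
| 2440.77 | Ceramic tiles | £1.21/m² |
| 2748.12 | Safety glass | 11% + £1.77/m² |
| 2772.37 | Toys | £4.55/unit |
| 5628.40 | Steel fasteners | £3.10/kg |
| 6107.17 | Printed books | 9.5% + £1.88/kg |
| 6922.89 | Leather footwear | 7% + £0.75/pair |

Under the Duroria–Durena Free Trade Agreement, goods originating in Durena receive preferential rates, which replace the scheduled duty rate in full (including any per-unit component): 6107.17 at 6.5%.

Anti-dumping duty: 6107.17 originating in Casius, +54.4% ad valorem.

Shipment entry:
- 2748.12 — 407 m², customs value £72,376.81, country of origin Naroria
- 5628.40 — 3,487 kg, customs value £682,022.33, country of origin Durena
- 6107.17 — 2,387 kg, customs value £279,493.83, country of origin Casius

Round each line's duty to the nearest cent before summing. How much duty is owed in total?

£202,575.66

Line 1 (2748.12, Naroria, 407 m², £72,376.81):
Base rate for 2748.12 is 11% + £1.77/m².
Duty = £72,376.81 × 11% + 407 × £1.77 = £8,681.84.
Line 2 (5628.40, Durena, 3,487 kg, £682,022.33):
Base rate for 5628.40 is £3.10/kg.
Origin Durena is the FTA partner but 5628.40 is not on the preference list; base rate stands.
Duty = 3,487 × £3.10 = £10,809.70.
Line 3 (6107.17, Casius, 2,387 kg, £279,493.83):
Base rate for 6107.17 is 9.5% + £1.88/kg.
6107.17 has an FTA preferential rate, but origin Casius is not Durena; base rate stands.
Additional duty on 6107.17 from Casius: +54.4%. Applied ad valorem rate: 9.5% + 54.4% = 63.9%.
Duty = £279,493.83 × 63.9% + 2,387 × £1.88 = £183,084.12.
Total = £8,681.84 + £10,809.70 + £183,084.12 = £202,575.66.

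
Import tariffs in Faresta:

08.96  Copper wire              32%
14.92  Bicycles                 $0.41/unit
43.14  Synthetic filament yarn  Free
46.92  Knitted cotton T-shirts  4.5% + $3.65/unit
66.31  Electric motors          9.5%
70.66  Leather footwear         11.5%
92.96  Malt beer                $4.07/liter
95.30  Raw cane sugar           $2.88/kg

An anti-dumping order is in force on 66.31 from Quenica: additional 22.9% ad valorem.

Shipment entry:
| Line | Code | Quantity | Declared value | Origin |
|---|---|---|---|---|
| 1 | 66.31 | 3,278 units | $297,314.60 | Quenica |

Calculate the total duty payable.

Line 1 (66.31, Quenica, 3,278 units, $297,314.60):
Base rate for 66.31 is 9.5%.
Additional duty on 66.31 from Quenica: +22.9%. Applied ad valorem rate: 9.5% + 22.9% = 32.4%.
Duty = $297,314.60 × 32.4% = $96,329.93.

$96,329.93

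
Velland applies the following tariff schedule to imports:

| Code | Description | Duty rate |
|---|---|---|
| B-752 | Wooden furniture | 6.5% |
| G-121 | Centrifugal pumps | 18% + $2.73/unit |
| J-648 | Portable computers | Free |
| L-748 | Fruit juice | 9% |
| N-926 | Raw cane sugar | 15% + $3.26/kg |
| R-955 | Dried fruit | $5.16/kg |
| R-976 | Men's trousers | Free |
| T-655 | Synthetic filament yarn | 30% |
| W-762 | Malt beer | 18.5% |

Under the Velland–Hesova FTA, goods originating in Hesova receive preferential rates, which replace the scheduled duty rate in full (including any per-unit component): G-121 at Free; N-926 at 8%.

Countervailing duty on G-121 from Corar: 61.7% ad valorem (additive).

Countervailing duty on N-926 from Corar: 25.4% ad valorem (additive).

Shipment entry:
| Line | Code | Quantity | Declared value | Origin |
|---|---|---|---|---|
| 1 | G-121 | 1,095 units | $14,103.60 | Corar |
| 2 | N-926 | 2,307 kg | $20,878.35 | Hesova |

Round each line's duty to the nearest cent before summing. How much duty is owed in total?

Line 1 (G-121, Corar, 1,095 units, $14,103.60):
Base rate for G-121 is 18% + $2.73/unit.
G-121 has an FTA preferential rate, but origin Corar is not Hesova; base rate stands.
Additional duty on G-121 from Corar: +61.7%. Applied ad valorem rate: 18% + 61.7% = 79.7%.
Duty = $14,103.60 × 79.7% + 1,095 × $2.73 = $14,229.92.
Line 2 (N-926, Hesova, 2,307 kg, $20,878.35):
Base rate for N-926 is 15% + $3.26/kg.
Origin Hesova qualifies under the Velland–Hesova agreement and N-926 is covered: preferential rate 8% applies instead.
The additional-duty order on N-926 targets Corar, not Hesova; it does not apply.
Duty = $20,878.35 × 8% = $1,670.27.
Total = $14,229.92 + $1,670.27 = $15,900.19.

$15,900.19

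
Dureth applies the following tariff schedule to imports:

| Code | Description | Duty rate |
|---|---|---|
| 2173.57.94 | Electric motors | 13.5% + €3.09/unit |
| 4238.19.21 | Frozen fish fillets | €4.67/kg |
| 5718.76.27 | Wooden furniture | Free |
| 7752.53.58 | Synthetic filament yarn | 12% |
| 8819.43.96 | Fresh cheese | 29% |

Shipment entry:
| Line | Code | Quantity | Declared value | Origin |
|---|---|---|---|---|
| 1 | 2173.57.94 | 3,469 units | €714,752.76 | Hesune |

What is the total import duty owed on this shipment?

€107,210.83

Line 1 (2173.57.94, Hesune, 3,469 units, €714,752.76):
Base rate for 2173.57.94 is 13.5% + €3.09/unit.
Duty = €714,752.76 × 13.5% + 3,469 × €3.09 = €107,210.83.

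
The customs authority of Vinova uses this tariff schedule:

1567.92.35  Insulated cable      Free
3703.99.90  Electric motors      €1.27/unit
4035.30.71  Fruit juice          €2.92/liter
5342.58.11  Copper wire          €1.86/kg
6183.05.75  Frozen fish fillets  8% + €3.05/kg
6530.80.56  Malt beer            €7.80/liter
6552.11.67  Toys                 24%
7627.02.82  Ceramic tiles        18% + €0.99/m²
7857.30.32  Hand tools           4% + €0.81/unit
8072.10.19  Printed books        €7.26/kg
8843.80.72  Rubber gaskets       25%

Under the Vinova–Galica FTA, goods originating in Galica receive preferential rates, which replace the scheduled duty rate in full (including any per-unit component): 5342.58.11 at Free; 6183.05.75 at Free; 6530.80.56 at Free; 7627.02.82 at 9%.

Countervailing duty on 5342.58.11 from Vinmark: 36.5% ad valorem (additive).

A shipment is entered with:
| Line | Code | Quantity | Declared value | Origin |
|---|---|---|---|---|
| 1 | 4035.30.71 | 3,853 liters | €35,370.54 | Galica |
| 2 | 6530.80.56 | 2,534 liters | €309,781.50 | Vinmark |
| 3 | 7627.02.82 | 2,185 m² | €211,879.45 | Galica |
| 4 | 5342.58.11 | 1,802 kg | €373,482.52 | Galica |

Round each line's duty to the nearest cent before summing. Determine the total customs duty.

Line 1 (4035.30.71, Galica, 3,853 liters, €35,370.54):
Base rate for 4035.30.71 is €2.92/liter.
Origin Galica is the FTA partner but 4035.30.71 is not on the preference list; base rate stands.
Duty = 3,853 × €2.92 = €11,250.76.
Line 2 (6530.80.56, Vinmark, 2,534 liters, €309,781.50):
Base rate for 6530.80.56 is €7.80/liter.
6530.80.56 has an FTA preferential rate, but origin Vinmark is not Galica; base rate stands.
Duty = 2,534 × €7.80 = €19,765.20.
Line 3 (7627.02.82, Galica, 2,185 m², €211,879.45):
Base rate for 7627.02.82 is 18% + €0.99/m².
Origin Galica qualifies under the Vinova–Galica agreement and 7627.02.82 is covered: preferential rate 9% applies instead.
Duty = €211,879.45 × 9% = €19,069.15.
Line 4 (5342.58.11, Galica, 1,802 kg, €373,482.52):
Base rate for 5342.58.11 is €1.86/kg.
Origin Galica qualifies under the Vinova–Galica agreement and 5342.58.11 is covered: preferential rate Free applies instead.
The additional-duty order on 5342.58.11 targets Vinmark, not Galica; it does not apply.
Duty = €373,482.52 × 0% = €0.00.
Total = €11,250.76 + €19,765.20 + €19,069.15 + €0.00 = €50,085.11.

€50,085.11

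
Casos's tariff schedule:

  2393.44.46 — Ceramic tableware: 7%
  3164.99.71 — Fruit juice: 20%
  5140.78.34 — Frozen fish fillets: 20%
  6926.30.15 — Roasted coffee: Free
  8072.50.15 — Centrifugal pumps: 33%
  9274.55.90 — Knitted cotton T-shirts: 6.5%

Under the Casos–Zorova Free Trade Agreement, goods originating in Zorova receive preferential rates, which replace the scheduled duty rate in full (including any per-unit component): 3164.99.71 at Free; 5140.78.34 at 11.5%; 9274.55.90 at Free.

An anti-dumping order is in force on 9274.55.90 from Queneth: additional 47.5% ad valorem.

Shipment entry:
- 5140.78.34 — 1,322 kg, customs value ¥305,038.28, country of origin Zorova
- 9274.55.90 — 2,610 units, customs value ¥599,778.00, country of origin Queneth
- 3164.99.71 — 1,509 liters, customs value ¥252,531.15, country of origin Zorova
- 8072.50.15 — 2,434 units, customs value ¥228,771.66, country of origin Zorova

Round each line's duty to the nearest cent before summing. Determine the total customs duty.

¥434,454.17

Line 1 (5140.78.34, Zorova, 1,322 kg, ¥305,038.28):
Base rate for 5140.78.34 is 20%.
Origin Zorova qualifies under the Casos–Zorova agreement and 5140.78.34 is covered: preferential rate 11.5% applies instead.
Duty = ¥305,038.28 × 11.5% = ¥35,079.40.
Line 2 (9274.55.90, Queneth, 2,610 units, ¥599,778.00):
Base rate for 9274.55.90 is 6.5%.
9274.55.90 has an FTA preferential rate, but origin Queneth is not Zorova; base rate stands.
Additional duty on 9274.55.90 from Queneth: +47.5%. Applied ad valorem rate: 6.5% + 47.5% = 54%.
Duty = ¥599,778.00 × 54% = ¥323,880.12.
Line 3 (3164.99.71, Zorova, 1,509 liters, ¥252,531.15):
Base rate for 3164.99.71 is 20%.
Origin Zorova qualifies under the Casos–Zorova agreement and 3164.99.71 is covered: preferential rate Free applies instead.
Duty = ¥252,531.15 × 0% = ¥0.00.
Line 4 (8072.50.15, Zorova, 2,434 units, ¥228,771.66):
Base rate for 8072.50.15 is 33%.
Origin Zorova is the FTA partner but 8072.50.15 is not on the preference list; base rate stands.
Duty = ¥228,771.66 × 33% = ¥75,494.65.
Total = ¥35,079.40 + ¥323,880.12 + ¥0.00 + ¥75,494.65 = ¥434,454.17.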